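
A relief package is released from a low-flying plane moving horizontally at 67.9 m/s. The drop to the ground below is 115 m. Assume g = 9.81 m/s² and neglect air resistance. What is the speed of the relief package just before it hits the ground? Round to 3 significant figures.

Fall time: t = √(2 × 115 / 9.81) = 4.842 s.
At impact: v_x = 67.9 m/s (unchanged), v_y = g t = 9.81 × 4.842 = 47.50 m/s.
Speed = √(v_x² + v_y²) = √(4610 + 2256) = 82.9 m/s.

82.9 m/s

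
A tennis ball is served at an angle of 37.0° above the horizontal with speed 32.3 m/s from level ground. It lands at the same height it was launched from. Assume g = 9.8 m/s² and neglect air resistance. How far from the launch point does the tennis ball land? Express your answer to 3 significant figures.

102 m

For level ground, R = v₀² sin(2θ) / g.
sin(2 × 37.0°) = sin 74.00° = 0.9613.
R = (32.3)² × 0.9613 / 9.8 = 102 m.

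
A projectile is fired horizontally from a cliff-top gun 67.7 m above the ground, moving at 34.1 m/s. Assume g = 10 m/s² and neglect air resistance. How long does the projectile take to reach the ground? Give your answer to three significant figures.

The horizontal speed doesn't affect the fall. With v_y0 = 0, h = ½ g t².
t = √(2 × 67.7 / 10) = √13.54 = 3.68 s.

3.68 s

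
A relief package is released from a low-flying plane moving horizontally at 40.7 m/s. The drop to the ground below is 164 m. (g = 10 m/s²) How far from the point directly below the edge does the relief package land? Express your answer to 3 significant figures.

233 m

Initial vertical velocity is zero, so the fall time comes from h = ½ g t²: t = √(2 × 164 / 10) = 5.727 s.
Horizontal motion is uniform at 40.7 m/s, so x = 40.7 × 5.727 = 233 m.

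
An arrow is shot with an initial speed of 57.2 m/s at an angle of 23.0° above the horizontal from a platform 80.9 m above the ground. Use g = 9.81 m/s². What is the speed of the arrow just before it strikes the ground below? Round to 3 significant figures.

v_x = 57.2 cos 23.0° = 52.65 m/s is unchanged throughout.
For the vertical component, v_y² = v_y0² + 2 g h = (22.35)² + 2×9.81×80.9 = 2087, so |v_y| = 45.68 m/s.
Impact speed = √(v_x² + v_y²) = √(2772 + 2087) = 69.7 m/s.

69.7 m/s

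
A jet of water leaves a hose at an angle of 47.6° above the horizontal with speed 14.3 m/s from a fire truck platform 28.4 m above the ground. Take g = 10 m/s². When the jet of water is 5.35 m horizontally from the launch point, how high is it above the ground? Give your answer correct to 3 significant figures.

32.7 m

v_x = 14.3 cos 47.6° = 9.643 m/s, v_y0 = 14.3 sin 47.6° = 10.56 m/s.
Time to reach x = 5.35 m: t = x / v_x = 5.35 / 9.643 = 0.5548 s.
y = 28.4 + v_y0 t − ½ g t² = 28.4 + 10.56×0.5548 − 5.000×0.5548² = 32.7 m.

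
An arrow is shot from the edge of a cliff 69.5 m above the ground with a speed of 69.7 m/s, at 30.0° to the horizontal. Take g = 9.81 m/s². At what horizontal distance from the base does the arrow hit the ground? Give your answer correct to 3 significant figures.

Components: v_x = 69.7 cos 30.0° = 60.36 m/s, v_y = 69.7 sin 30.0° = 34.85 m/s.
Vertical: 0 = 69.5 + 34.85 t − ½(9.81) t² ⇒ 4.905 t² − 34.85 t − 69.5 = 0.
t = [34.85 + √(1215 + 1364)] / 9.810 = 8.729 s.
Horizontal: R = v_x · t = 60.36 × 8.729 = 527 m.

527 m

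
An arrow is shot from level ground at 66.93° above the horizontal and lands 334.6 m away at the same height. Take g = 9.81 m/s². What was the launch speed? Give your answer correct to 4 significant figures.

67.47 m/s

On level ground, R = v₀² sin(2θ) / g, so v₀ = √(R g / sin 2θ).
sin(2 × 66.93°) = 0.7210.
v₀ = √(334.6 × 9.81 / 0.7210) = √4552.6 = 67.47 m/s.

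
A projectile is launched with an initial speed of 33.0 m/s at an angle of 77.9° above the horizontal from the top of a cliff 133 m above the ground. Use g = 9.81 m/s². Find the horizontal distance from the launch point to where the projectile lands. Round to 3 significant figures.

65.4 m

Components: v_x = 33.0 cos 77.9° = 6.917 m/s, v_y = 33.0 sin 77.9° = 32.27 m/s.
Vertical: 0 = 133 + 32.27 t − ½(9.81) t² ⇒ 4.905 t² − 32.27 t − 133 = 0.
t = [32.27 + √(1041 + 2609)] / 9.810 = 9.448 s.
Horizontal: R = v_x · t = 6.917 × 9.448 = 65.4 m.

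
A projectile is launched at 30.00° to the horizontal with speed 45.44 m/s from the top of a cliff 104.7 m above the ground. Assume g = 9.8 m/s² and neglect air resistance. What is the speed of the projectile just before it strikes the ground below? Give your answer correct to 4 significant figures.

v_x = 45.44 cos 30.00° = 39.352 m/s is unchanged throughout.
For the vertical component, v_y² = v_y0² + 2 g h = (22.720)² + 2×9.8×104.7 = 2568.3, so |v_y| = 50.678 m/s.
Impact speed = √(v_x² + v_y²) = √(1548.6 + 2568.3) = 64.16 m/s.

64.16 m/s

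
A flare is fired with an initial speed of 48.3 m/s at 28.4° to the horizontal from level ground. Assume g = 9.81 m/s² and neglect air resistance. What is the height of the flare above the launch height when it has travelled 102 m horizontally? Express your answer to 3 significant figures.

v_x = 48.3 cos 28.4° = 42.49 m/s, v_y0 = 48.3 sin 28.4° = 22.97 m/s.
Time to reach x = 102 m: t = x / v_x = 102 / 42.49 = 2.401 s.
y = v_y0 t − ½ g t² = 22.97×2.401 − 4.905×2.401² = 26.9 m.

26.9 m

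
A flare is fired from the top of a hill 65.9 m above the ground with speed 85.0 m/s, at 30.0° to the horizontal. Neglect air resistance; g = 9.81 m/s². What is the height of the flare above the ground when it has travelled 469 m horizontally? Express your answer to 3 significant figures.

138 m

v_x = 85.0 cos 30.0° = 73.61 m/s, v_y0 = 85.0 sin 30.0° = 42.50 m/s.
Time to reach x = 469 m: t = x / v_x = 469 / 73.61 = 6.371 s.
y = 65.9 + v_y0 t − ½ g t² = 65.9 + 42.50×6.371 − 4.905×6.371² = 138 m.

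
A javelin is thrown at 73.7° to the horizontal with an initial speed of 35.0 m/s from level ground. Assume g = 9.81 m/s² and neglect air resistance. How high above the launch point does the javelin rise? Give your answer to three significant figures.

57.5 m

Vertical component of launch velocity: v_y = 35.0 sin 73.7° = 33.59 m/s.
At the highest point the vertical velocity is zero, so v_y² = 2 g h_max.
h_max = (33.59)² / (2 × 9.81) = 1128 / 19.62 = 57.5 m.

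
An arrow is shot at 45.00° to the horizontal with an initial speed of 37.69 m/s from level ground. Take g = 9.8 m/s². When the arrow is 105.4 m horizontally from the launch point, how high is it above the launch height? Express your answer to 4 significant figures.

v_x = 37.69 cos 45.00° = 26.651 m/s, v_y0 = 37.69 sin 45.00° = 26.651 m/s.
Time to reach x = 105.4 m: t = x / v_x = 105.4 / 26.651 = 3.9548 s.
y = v_y0 t − ½ g t² = 26.651×3.9548 − 4.900×3.9548² = 28.76 m.

28.76 m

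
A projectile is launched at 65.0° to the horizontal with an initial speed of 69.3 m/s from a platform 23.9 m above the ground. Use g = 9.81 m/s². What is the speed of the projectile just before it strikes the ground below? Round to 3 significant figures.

72.6 m/s

v_x = 69.3 cos 65.0° = 29.29 m/s is unchanged throughout.
For the vertical component, v_y² = v_y0² + 2 g h = (62.81)² + 2×9.81×23.9 = 4414, so |v_y| = 66.44 m/s.
Impact speed = √(v_x² + v_y²) = √(857.9 + 4414) = 72.6 m/s.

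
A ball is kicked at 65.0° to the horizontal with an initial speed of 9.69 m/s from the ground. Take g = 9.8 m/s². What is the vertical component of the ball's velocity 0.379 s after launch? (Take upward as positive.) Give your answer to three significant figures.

5.07 m/s

Initial vertical component: v_y0 = 9.69 sin 65.0° = 8.782 m/s.
v_y(t) = v_y0 − g t = 8.782 − 9.8 × 0.379 = 5.07 m/s.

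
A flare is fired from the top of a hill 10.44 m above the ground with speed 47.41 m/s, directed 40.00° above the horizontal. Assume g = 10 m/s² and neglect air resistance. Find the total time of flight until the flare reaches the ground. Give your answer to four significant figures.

6.420 s

Vertical component: v_y = 47.41 sin 40.00° = 30.475 m/s.
Taking up as positive with launch at y = 10.44 m, landing at y = 0: 0 = 10.44 + 30.475 t − ½(10) t².
Solving 5.000 t² − 30.475 t − 10.44 = 0 gives t = [30.475 + √(30.475² + 4·5.000·10.44)] / 10.00 = 6.420 s.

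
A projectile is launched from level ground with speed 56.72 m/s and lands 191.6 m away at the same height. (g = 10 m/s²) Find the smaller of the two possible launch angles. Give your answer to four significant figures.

Level-ground range: R = v₀² sin(2θ)/g ⇒ sin 2θ = R g / v₀² = 191.6×10/56.72² = 0.5956.
2θ = arcsin(0.5956) = 36.555° or 180° − 36.555° = 143.445°.
So θ = 18.28° or θ = 71.72°.

18.28°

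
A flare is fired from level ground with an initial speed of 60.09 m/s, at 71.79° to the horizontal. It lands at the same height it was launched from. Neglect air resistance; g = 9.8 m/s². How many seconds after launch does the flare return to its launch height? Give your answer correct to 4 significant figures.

Vertical component: v_y = 60.09 sin 71.79° = 57.081 m/s.
For a projectile landing at launch height, time of flight is t = 2 v_y / g = 2 × 57.081 / 9.8 = 11.65 s.

11.65 s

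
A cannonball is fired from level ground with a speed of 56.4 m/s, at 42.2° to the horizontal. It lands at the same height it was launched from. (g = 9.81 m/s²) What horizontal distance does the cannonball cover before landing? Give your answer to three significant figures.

323 m

Components: v_x = 56.4 cos 42.2° = 41.78 m/s, v_y = 56.4 sin 42.2° = 37.89 m/s.
Time of flight (same landing height): t = 2 v_y / g = 2 × 37.89 / 9.81 = 7.725 s.
Range: R = v_x · t = 41.78 × 7.725 = 323 m.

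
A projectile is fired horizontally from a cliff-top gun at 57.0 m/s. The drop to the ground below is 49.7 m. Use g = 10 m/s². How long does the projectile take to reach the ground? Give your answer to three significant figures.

3.15 s

The horizontal speed doesn't affect the fall. With v_y0 = 0, h = ½ g t².
t = √(2 × 49.7 / 10) = √9.940 = 3.15 s.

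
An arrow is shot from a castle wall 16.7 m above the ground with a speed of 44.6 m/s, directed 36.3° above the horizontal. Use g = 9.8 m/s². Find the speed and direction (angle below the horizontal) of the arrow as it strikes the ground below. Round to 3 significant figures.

v_x = 44.6 cos 36.3° = 35.94 m/s (constant).
|v_y| at impact = √((26.40)² + 2×9.8×16.7) = 32.00 m/s.
Speed = √(35.94² + 32.00²) = 48.1 m/s; angle = arctan(32.00/35.94) = 41.7° below horizontal.

48.1 m/s at 41.7° below the horizontal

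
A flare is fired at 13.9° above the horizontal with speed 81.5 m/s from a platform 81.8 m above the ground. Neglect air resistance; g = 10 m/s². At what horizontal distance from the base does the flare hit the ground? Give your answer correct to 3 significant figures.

510 m

Components: v_x = 81.5 cos 13.9° = 79.11 m/s, v_y = 81.5 sin 13.9° = 19.58 m/s.
Vertical: 0 = 81.8 + 19.58 t − ½(10) t² ⇒ 5.000 t² − 19.58 t − 81.8 = 0.
t = [19.58 + √(383.4 + 1636)] / 10.00 = 6.452 s.
Horizontal: R = v_x · t = 79.11 × 6.452 = 510 m.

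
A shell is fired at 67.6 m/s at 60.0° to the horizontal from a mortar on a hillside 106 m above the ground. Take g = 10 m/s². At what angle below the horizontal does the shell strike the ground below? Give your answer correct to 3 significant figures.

v_x = 67.6 cos 60.0° = 33.80 m/s.
At impact |v_y| = √(v_y0² + 2 g h) = √(58.54² + 2×10×106) = 74.48 m/s.
Angle below horizontal = arctan(|v_y| / v_x) = arctan(74.48 / 33.80) = 65.6°.

65.6°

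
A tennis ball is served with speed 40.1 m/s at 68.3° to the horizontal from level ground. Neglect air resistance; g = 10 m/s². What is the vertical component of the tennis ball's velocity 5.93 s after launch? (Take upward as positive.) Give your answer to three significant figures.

-22.0 m/s

Initial vertical component: v_y0 = 40.1 sin 68.3° = 37.26 m/s.
v_y(t) = v_y0 − g t = 37.26 − 10 × 5.93 = -22.0 m/s.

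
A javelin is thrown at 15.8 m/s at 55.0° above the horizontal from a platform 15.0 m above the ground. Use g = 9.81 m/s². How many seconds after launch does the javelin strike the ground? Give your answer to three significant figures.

3.51 s

Vertical component: v_y = 15.8 sin 55.0° = 12.94 m/s.
Taking up as positive with launch at y = 15.0 m, landing at y = 0: 0 = 15.0 + 12.94 t − ½(9.81) t².
Solving 4.905 t² − 12.94 t − 15.0 = 0 gives t = [12.94 + √(12.94² + 4·4.905·15.0)] / 9.810 = 3.51 s.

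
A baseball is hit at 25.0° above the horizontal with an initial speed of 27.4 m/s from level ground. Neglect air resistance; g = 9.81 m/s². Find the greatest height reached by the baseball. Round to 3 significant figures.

6.83 m

Vertical component of launch velocity: v_y = 27.4 sin 25.0° = 11.58 m/s.
At the highest point the vertical velocity is zero, so v_y² = 2 g h_max.
h_max = (11.58)² / (2 × 9.81) = 134.1 / 19.62 = 6.83 m.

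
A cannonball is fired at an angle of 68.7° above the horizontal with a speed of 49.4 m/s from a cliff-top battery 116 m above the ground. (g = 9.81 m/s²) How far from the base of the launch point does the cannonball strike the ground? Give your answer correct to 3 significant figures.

205 m

Components: v_x = 49.4 cos 68.7° = 17.94 m/s, v_y = 49.4 sin 68.7° = 46.03 m/s.
Vertical: 0 = 116 + 46.03 t − ½(9.81) t² ⇒ 4.905 t² − 46.03 t − 116 = 0.
t = [46.03 + √(2119 + 2276)] / 9.810 = 11.45 s.
Horizontal: R = v_x · t = 17.94 × 11.45 = 205 m.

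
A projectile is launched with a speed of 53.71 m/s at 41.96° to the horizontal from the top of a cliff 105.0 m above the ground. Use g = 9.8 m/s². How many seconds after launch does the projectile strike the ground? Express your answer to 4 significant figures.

Vertical component: v_y = 53.71 sin 41.96° = 35.911 m/s.
Taking up as positive with launch at y = 105.0 m, landing at y = 0: 0 = 105.0 + 35.911 t − ½(9.8) t².
Solving 4.900 t² − 35.911 t − 105.0 = 0 gives t = [35.911 + √(35.911² + 4·4.900·105.0)] / 9.800 = 9.568 s.

9.568 s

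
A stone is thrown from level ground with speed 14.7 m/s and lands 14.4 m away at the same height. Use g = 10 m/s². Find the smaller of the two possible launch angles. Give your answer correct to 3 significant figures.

20.9°

Level-ground range: R = v₀² sin(2θ)/g ⇒ sin 2θ = R g / v₀² = 14.4×10/14.7² = 0.6664.
2θ = arcsin(0.6664) = 41.79° or 180° − 41.79° = 138.21°.
So θ = 20.9° or θ = 69.1°.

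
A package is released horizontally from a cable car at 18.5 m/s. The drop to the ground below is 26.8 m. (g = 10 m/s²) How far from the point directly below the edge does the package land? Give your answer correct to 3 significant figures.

42.8 m

Initial vertical velocity is zero, so the fall time comes from h = ½ g t²: t = √(2 × 26.8 / 10) = 2.315 s.
Horizontal motion is uniform at 18.5 m/s, so x = 18.5 × 2.315 = 42.8 m.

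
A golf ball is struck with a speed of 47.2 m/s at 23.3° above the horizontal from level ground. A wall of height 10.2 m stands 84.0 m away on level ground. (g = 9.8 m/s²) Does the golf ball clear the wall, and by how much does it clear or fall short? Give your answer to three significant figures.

v_x = 47.2 cos 23.3° = 43.35 m/s; v_y0 = 47.2 sin 23.3° = 18.67 m/s.
Time to reach the wall: t = 84.0 / 43.35 = 1.938 s.
Height at that point: y = 18.67×1.938 − 4.900×1.938² = 17.78 m.
That is 17.78 − 10.2 = 7.58 m above the top of the wall, so the golf ball clears it.

Yes — it clears the wall by 7.58 m.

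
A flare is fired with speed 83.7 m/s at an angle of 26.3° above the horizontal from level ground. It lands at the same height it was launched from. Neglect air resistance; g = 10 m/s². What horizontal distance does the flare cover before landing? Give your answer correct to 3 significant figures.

557 m

For level ground, R = v₀² sin(2θ) / g.
sin(2 × 26.3°) = sin 52.60° = 0.7944.
R = (83.7)² × 0.7944 / 10 = 557 m.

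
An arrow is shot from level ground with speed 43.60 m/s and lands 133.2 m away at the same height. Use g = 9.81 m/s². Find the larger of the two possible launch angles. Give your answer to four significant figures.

Level-ground range: R = v₀² sin(2θ)/g ⇒ sin 2θ = R g / v₀² = 133.2×9.81/43.60² = 0.6874.
2θ = arcsin(0.6874) = 43.425° or 180° − 43.425° = 136.575°.
So θ = 21.71° or θ = 68.29°.

68.29°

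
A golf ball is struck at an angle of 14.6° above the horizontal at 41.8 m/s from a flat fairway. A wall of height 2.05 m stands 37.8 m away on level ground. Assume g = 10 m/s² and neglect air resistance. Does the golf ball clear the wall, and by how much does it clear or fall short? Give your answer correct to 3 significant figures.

Yes — it clears the wall by 3.43 m.

v_x = 41.8 cos 14.6° = 40.45 m/s; v_y0 = 41.8 sin 14.6° = 10.54 m/s.
Time to reach the wall: t = 37.8 / 40.45 = 0.9345 s.
Height at that point: y = 10.54×0.9345 − 5.000×0.9345² = 5.483 m.
That is 5.483 − 2.05 = 3.43 m above the top of the wall, so the golf ball clears it.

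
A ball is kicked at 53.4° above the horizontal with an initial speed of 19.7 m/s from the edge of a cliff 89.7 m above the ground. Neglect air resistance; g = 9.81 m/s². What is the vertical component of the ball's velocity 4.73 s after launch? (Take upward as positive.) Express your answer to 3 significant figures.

Initial vertical component: v_y0 = 19.7 sin 53.4° = 15.82 m/s.
v_y(t) = v_y0 − g t = 15.82 − 9.81 × 4.73 = -30.6 m/s.

-30.6 m/s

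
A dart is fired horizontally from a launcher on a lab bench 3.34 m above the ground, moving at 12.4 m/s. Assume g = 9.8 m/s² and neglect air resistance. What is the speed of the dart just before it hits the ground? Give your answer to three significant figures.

14.8 m/s

Fall time: t = √(2 × 3.34 / 9.8) = 0.8256 s.
At impact: v_x = 12.4 m/s (unchanged), v_y = g t = 9.8 × 0.8256 = 8.091 m/s.
Speed = √(v_x² + v_y²) = √(153.8 + 65.46) = 14.8 m/s.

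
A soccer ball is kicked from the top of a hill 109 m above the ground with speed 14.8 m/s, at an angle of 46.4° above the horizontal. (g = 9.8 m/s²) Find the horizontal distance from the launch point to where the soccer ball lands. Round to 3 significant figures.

Components: v_x = 14.8 cos 46.4° = 10.21 m/s, v_y = 14.8 sin 46.4° = 10.72 m/s.
Vertical: 0 = 109 + 10.72 t − ½(9.8) t² ⇒ 4.900 t² − 10.72 t − 109 = 0.
t = [10.72 + √(114.9 + 2136)] / 9.800 = 5.935 s.
Horizontal: R = v_x · t = 10.21 × 5.935 = 60.6 m.

60.6 m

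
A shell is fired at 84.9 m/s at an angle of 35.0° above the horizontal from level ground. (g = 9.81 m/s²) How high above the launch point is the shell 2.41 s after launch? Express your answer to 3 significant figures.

88.9 m

v_y0 = 84.9 sin 35.0° = 48.70 m/s.
y(t) = v_y0 t − ½ g t² = 48.70×2.41 − 4.905×2.41² = 88.9 m.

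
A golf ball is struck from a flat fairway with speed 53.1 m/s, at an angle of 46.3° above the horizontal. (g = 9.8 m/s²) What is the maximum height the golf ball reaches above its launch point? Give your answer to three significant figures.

Vertical component of launch velocity: v_y = 53.1 sin 46.3° = 38.39 m/s.
At the highest point the vertical velocity is zero, so v_y² = 2 g h_max.
h_max = (38.39)² / (2 × 9.8) = 1474 / 19.60 = 75.2 m.

75.2 m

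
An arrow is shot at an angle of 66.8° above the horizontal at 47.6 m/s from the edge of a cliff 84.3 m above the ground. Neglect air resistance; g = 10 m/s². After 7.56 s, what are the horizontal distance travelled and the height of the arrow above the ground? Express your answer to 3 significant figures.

v_x = 47.6 cos 66.8° = 18.75 m/s; v_y0 = 47.6 sin 66.8° = 43.75 m/s.
x = v_x t = 18.75 × 7.56 = 142 m.
y = 84.3 + v_y0 t − ½ g t² = 129 m.

x = 142 m, y = 129 m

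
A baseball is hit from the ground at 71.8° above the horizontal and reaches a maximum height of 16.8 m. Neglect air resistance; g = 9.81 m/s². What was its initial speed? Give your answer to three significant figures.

19.1 m/s

At maximum height v_y = 0, so (v₀ sin θ)² = 2 g H.
v₀ sin 71.8° = √(2 × 9.81 × 16.8) = 18.16 m/s.
v₀ = 18.16 / sin 71.8° = 18.16 / 0.9500 = 19.1 m/s.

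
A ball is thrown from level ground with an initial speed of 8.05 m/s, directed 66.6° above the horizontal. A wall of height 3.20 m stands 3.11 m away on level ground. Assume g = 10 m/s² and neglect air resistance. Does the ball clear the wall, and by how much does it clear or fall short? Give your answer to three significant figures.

No — it falls 0.745 m short of clearing the wall.

v_x = 8.05 cos 66.6° = 3.197 m/s; v_y0 = 8.05 sin 66.6° = 7.388 m/s.
Time to reach the wall: t = 3.11 / 3.197 = 0.9728 s.
Height at that point: y = 7.388×0.9728 − 5.000×0.9728² = 2.455 m.
That is 3.20 − 2.455 = 0.745 m below the top of the wall, so the ball does not clear it.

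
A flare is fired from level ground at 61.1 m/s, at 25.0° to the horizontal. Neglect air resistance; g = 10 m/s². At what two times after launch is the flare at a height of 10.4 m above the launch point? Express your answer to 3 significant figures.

v_y0 = 61.1 sin 25.0° = 25.82 m/s.
Set y = v_y0 t − ½ g t² = 10.4: 5.000 t² − 25.82 t + 10.4 = 0.
t = [25.82 ± √(666.7 − 208.0)] / 10 = (25.82 ± 21.42) / 10, giving t = 0.440 s or t = 4.72 s.
So the flare is at 10.4 m at t = 0.440 s (rising) and t = 4.72 s (falling).

0.440 s and 4.72 s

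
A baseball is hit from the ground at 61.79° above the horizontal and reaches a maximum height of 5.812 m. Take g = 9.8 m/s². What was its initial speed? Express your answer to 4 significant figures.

At maximum height v_y = 0, so (v₀ sin θ)² = 2 g H.
v₀ sin 61.79° = √(2 × 9.8 × 5.812) = 10.673 m/s.
v₀ = 10.673 / sin 61.79° = 10.673 / 0.8812 = 12.11 m/s.

12.11 m/s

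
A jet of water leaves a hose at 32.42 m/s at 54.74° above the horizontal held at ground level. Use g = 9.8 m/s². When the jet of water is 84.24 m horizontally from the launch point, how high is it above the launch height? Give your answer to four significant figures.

19.88 m

v_x = 32.42 cos 54.74° = 18.716 m/s, v_y0 = 32.42 sin 54.74° = 26.472 m/s.
Time to reach x = 84.24 m: t = x / v_x = 84.24 / 18.716 = 4.5010 s.
y = v_y0 t − ½ g t² = 26.472×4.5010 − 4.900×4.5010² = 19.88 m.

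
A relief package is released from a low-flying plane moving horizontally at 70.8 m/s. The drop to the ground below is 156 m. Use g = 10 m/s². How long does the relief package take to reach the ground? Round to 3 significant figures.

The horizontal speed doesn't affect the fall. With v_y0 = 0, h = ½ g t².
t = √(2 × 156 / 10) = √31.20 = 5.59 s.

5.59 s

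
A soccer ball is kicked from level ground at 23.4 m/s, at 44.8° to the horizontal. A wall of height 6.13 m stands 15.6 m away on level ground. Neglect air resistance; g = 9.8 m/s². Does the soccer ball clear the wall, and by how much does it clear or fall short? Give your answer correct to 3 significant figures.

Yes — it clears the wall by 5.04 m.

v_x = 23.4 cos 44.8° = 16.60 m/s; v_y0 = 23.4 sin 44.8° = 16.49 m/s.
Time to reach the wall: t = 15.6 / 16.60 = 0.9398 s.
Height at that point: y = 16.49×0.9398 − 4.900×0.9398² = 11.17 m.
That is 11.17 − 6.13 = 5.04 m above the top of the wall, so the soccer ball clears it.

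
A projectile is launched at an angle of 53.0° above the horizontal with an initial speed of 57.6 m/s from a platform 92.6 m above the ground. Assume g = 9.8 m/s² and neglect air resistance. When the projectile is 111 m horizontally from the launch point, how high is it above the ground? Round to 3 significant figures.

190 m

v_x = 57.6 cos 53.0° = 34.66 m/s, v_y0 = 57.6 sin 53.0° = 46.00 m/s.
Time to reach x = 111 m: t = x / v_x = 111 / 34.66 = 3.203 s.
y = 92.6 + v_y0 t − ½ g t² = 92.6 + 46.00×3.203 − 4.900×3.203² = 190 m.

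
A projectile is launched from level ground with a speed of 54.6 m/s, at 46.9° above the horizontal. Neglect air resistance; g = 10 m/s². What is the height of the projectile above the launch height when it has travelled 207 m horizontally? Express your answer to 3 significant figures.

v_x = 54.6 cos 46.9° = 37.31 m/s, v_y0 = 54.6 sin 46.9° = 39.87 m/s.
Time to reach x = 207 m: t = x / v_x = 207 / 37.31 = 5.548 s.
y = v_y0 t − ½ g t² = 39.87×5.548 − 5.000×5.548² = 67.3 m.

67.3 m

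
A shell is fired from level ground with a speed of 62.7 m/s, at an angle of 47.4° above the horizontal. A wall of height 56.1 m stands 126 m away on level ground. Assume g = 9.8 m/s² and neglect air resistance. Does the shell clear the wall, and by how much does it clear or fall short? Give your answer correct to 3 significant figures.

Yes — it clears the wall by 37.7 m.

v_x = 62.7 cos 47.4° = 42.44 m/s; v_y0 = 62.7 sin 47.4° = 46.15 m/s.
Time to reach the wall: t = 126 / 42.44 = 2.969 s.
Height at that point: y = 46.15×2.969 − 4.900×2.969² = 93.83 m.
That is 93.83 − 56.1 = 37.7 m above the top of the wall, so the shell clears it.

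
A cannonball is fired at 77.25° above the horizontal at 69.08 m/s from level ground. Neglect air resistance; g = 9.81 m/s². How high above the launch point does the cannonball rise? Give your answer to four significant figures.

231.4 m

Vertical component of launch velocity: v_y = 69.08 sin 77.25° = 67.377 m/s.
At the highest point the vertical velocity is zero, so v_y² = 2 g h_max.
h_max = (67.377)² / (2 × 9.81) = 4539.7 / 19.62 = 231.4 m.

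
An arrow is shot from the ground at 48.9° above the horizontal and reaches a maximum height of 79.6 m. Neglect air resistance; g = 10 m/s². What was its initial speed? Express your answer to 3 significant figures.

52.9 m/s

At maximum height v_y = 0, so (v₀ sin θ)² = 2 g H.
v₀ sin 48.9° = √(2 × 10 × 79.6) = 39.90 m/s.
v₀ = 39.90 / sin 48.9° = 39.90 / 0.7536 = 52.9 m/s.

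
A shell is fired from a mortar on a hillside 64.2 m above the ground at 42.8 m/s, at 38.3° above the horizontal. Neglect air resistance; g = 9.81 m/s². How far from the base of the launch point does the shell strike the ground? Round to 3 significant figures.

Components: v_x = 42.8 cos 38.3° = 33.59 m/s, v_y = 42.8 sin 38.3° = 26.53 m/s.
Vertical: 0 = 64.2 + 26.53 t − ½(9.81) t² ⇒ 4.905 t² − 26.53 t − 64.2 = 0.
t = [26.53 + √(703.8 + 1260)] / 9.810 = 7.222 s.
Horizontal: R = v_x · t = 33.59 × 7.222 = 243 m.

243 m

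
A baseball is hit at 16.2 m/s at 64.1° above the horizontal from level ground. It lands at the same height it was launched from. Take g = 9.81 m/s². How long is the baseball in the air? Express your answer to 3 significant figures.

Vertical component: v_y = 16.2 sin 64.1° = 14.57 m/s.
For a projectile landing at launch height, time of flight is t = 2 v_y / g = 2 × 14.57 / 9.81 = 2.97 s.

2.97 s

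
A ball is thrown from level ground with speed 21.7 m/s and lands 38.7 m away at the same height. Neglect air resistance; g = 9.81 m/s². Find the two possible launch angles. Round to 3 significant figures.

26.9° and 63.1°

Level-ground range: R = v₀² sin(2θ)/g ⇒ sin 2θ = R g / v₀² = 38.7×9.81/21.7² = 0.8062.
2θ = arcsin(0.8062) = 53.73° or 180° − 53.73° = 126.27°.
So θ = 26.9° or θ = 63.1°.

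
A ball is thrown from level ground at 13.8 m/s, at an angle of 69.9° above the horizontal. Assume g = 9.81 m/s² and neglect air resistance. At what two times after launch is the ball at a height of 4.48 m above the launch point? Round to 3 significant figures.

v_y0 = 13.8 sin 69.9° = 12.96 m/s.
Set y = v_y0 t − ½ g t² = 4.48: 4.905 t² − 12.96 t + 4.48 = 0.
t = [12.96 ± √(168.0 − 87.90)] / 9.81 = (12.96 ± 8.950) / 9.81, giving t = 0.409 s or t = 2.23 s.
So the ball is at 4.48 m at t = 0.409 s (rising) and t = 2.23 s (falling).

0.409 s and 2.23 s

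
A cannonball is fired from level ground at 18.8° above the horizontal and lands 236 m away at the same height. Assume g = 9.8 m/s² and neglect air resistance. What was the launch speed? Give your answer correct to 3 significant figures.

61.6 m/s

On level ground, R = v₀² sin(2θ) / g, so v₀ = √(R g / sin 2θ).
sin(2 × 18.8°) = 0.6101.
v₀ = √(236 × 9.8 / 0.6101) = √3791 = 61.6 m/s.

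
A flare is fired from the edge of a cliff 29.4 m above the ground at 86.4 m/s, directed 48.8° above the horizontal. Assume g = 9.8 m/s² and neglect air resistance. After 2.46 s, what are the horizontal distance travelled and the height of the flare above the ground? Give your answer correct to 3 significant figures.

v_x = 86.4 cos 48.8° = 56.91 m/s; v_y0 = 86.4 sin 48.8° = 65.01 m/s.
x = v_x t = 56.91 × 2.46 = 140 m.
y = 29.4 + v_y0 t − ½ g t² = 160 m.

x = 140 m, y = 160 m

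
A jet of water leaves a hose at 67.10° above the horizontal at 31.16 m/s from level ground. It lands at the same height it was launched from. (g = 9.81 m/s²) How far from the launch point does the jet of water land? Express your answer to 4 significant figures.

70.96 m

For level ground, R = v₀² sin(2θ) / g.
sin(2 × 67.10°) = sin 134.20° = 0.7169.
R = (31.16)² × 0.7169 / 9.81 = 70.96 m.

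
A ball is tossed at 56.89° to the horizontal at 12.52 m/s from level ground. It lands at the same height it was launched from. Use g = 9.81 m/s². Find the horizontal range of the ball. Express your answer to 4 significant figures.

Components: v_x = 12.52 cos 56.89° = 6.8390 m/s, v_y = 12.52 sin 56.89° = 10.487 m/s.
Time of flight (same landing height): t = 2 v_y / g = 2 × 10.487 / 9.81 = 2.1380 s.
Range: R = v_x · t = 6.8390 × 2.1380 = 14.62 m.

14.62 m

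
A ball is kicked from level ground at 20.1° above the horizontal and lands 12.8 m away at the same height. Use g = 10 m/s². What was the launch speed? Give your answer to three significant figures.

14.1 m/s

On level ground, R = v₀² sin(2θ) / g, so v₀ = √(R g / sin 2θ).
sin(2 × 20.1°) = 0.6455.
v₀ = √(12.8 × 10 / 0.6455) = √198.3 = 14.1 m/s.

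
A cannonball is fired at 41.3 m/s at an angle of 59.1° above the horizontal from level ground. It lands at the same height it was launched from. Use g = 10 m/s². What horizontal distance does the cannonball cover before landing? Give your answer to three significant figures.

150 m

For level ground, R = v₀² sin(2θ) / g.
sin(2 × 59.1°) = sin 118.2° = 0.8813.
R = (41.3)² × 0.8813 / 10 = 150 m.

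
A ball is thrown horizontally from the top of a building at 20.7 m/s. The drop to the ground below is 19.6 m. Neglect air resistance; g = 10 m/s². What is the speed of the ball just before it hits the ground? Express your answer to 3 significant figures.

Fall time: t = √(2 × 19.6 / 10) = 1.980 s.
At impact: v_x = 20.7 m/s (unchanged), v_y = g t = 10 × 1.980 = 19.80 m/s.
Speed = √(v_x² + v_y²) = √(428.5 + 392.0) = 28.6 m/s.

28.6 m/s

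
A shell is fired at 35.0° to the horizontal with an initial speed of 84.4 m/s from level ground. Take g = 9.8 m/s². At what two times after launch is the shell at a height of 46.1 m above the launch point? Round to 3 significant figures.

v_y0 = 84.4 sin 35.0° = 48.41 m/s.
Set y = v_y0 t − ½ g t² = 46.1: 4.900 t² − 48.41 t + 46.1 = 0.
t = [48.41 ± √(2344 − 903.6)] / 9.8 = (48.41 ± 37.95) / 9.8, giving t = 1.07 s or t = 8.81 s.
So the shell is at 46.1 m at t = 1.07 s (rising) and t = 8.81 s (falling).

1.07 s and 8.81 s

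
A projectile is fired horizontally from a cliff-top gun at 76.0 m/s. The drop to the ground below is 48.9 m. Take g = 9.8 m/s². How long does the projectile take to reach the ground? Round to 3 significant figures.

3.16 s

The horizontal speed doesn't affect the fall. With v_y0 = 0, h = ½ g t².
t = √(2 × 48.9 / 9.8) = √9.980 = 3.16 s.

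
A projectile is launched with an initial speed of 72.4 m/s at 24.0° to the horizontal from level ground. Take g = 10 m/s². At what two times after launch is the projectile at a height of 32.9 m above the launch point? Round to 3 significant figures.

1.50 s and 4.39 s

v_y0 = 72.4 sin 24.0° = 29.45 m/s.
Set y = v_y0 t − ½ g t² = 32.9: 5.000 t² − 29.45 t + 32.9 = 0.
t = [29.45 ± √(867.3 − 658.0)] / 10 = (29.45 ± 14.47) / 10, giving t = 1.50 s or t = 4.39 s.
So the projectile is at 32.9 m at t = 1.50 s (rising) and t = 4.39 s (falling).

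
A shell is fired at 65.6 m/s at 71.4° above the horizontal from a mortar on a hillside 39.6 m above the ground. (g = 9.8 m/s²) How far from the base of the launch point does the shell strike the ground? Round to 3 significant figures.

Components: v_x = 65.6 cos 71.4° = 20.92 m/s, v_y = 65.6 sin 71.4° = 62.17 m/s.
Vertical: 0 = 39.6 + 62.17 t − ½(9.8) t² ⇒ 4.900 t² − 62.17 t − 39.6 = 0.
t = [62.17 + √(3865 + 776.2)] / 9.800 = 13.30 s.
Horizontal: R = v_x · t = 20.92 × 13.30 = 278 m.

278 m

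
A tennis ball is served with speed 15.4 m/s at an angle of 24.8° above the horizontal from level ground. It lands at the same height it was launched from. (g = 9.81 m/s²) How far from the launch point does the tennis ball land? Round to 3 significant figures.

Components: v_x = 15.4 cos 24.8° = 13.98 m/s, v_y = 15.4 sin 24.8° = 6.460 m/s.
Time of flight (same landing height): t = 2 v_y / g = 2 × 6.460 / 9.81 = 1.317 s.
Range: R = v_x · t = 13.98 × 1.317 = 18.4 m.

18.4 m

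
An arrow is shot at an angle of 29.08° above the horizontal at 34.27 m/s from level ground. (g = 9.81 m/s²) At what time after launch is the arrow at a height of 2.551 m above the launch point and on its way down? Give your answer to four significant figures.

3.235 s

v_y0 = 34.27 sin 29.08° = 16.656 m/s.
Set y = v_y0 t − ½ g t² = 2.551: 4.905 t² − 16.656 t + 2.551 = 0.
t = [16.656 ± √(277.42 − 50.051)] / 9.81 = (16.656 ± 15.079) / 9.81, giving t = 0.1608 s or t = 3.235 s.
On the way down corresponds to the larger root: t = 3.235 s.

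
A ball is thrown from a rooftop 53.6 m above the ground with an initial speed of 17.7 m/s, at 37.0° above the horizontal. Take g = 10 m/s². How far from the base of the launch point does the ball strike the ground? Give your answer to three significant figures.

63.7 m

Components: v_x = 17.7 cos 37.0° = 14.14 m/s, v_y = 17.7 sin 37.0° = 10.65 m/s.
Vertical: 0 = 53.6 + 10.65 t − ½(10) t² ⇒ 5.000 t² − 10.65 t − 53.6 = 0.
t = [10.65 + √(113.4 + 1072)] / 10.00 = 4.508 s.
Horizontal: R = v_x · t = 14.14 × 4.508 = 63.7 m.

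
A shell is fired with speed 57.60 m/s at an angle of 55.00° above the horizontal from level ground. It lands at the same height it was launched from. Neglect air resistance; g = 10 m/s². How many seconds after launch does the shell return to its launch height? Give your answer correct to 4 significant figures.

Vertical component: v_y = 57.60 sin 55.00° = 47.183 m/s.
For a projectile landing at launch height, time of flight is t = 2 v_y / g = 2 × 47.183 / 10 = 9.437 s.

9.437 s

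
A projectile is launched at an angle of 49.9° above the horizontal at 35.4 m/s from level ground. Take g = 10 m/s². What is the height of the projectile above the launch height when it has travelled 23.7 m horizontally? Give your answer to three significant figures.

v_x = 35.4 cos 49.9° = 22.80 m/s, v_y0 = 35.4 sin 49.9° = 27.08 m/s.
Time to reach x = 23.7 m: t = x / v_x = 23.7 / 22.80 = 1.039 s.
y = v_y0 t − ½ g t² = 27.08×1.039 − 5.000×1.039² = 22.7 m.

22.7 m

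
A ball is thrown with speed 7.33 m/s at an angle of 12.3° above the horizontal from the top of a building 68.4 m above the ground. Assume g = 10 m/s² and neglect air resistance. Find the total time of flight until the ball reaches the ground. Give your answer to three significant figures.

Vertical component: v_y = 7.33 sin 12.3° = 1.562 m/s.
Taking up as positive with launch at y = 68.4 m, landing at y = 0: 0 = 68.4 + 1.562 t − ½(10) t².
Solving 5.000 t² − 1.562 t − 68.4 = 0 gives t = [1.562 + √(1.562² + 4·5.000·68.4)] / 10.00 = 3.86 s.

3.86 s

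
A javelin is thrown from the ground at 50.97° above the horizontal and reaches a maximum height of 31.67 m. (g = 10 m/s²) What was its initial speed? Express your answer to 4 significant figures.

32.40 m/s

At maximum height v_y = 0, so (v₀ sin θ)² = 2 g H.
v₀ sin 50.97° = √(2 × 10 × 31.67) = 25.167 m/s.
v₀ = 25.167 / sin 50.97° = 25.167 / 0.7768 = 32.40 m/s.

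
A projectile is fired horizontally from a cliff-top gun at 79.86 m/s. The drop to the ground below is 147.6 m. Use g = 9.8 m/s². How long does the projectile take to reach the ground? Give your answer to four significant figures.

The horizontal speed doesn't affect the fall. With v_y0 = 0, h = ½ g t².
t = √(2 × 147.6 / 9.8) = √30.122 = 5.488 s.

5.488 s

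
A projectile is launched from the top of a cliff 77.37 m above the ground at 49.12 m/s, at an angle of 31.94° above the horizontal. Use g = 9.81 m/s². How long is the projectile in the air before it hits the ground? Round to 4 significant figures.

Vertical component: v_y = 49.12 sin 31.94° = 25.986 m/s.
Taking up as positive with launch at y = 77.37 m, landing at y = 0: 0 = 77.37 + 25.986 t − ½(9.81) t².
Solving 4.905 t² − 25.986 t − 77.37 = 0 gives t = [25.986 + √(25.986² + 4·4.905·77.37)] / 9.810 = 7.423 s.

7.423 s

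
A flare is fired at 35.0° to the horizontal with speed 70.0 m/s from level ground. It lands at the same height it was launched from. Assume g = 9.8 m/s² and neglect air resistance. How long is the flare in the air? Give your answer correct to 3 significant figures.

Vertical component: v_y = 70.0 sin 35.0° = 40.15 m/s.
For a projectile landing at launch height, time of flight is t = 2 v_y / g = 2 × 40.15 / 9.8 = 8.19 s.

8.19 s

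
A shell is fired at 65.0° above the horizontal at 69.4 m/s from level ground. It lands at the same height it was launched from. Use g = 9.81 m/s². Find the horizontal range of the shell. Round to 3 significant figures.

376 m

For level ground, R = v₀² sin(2θ) / g.
sin(2 × 65.0°) = sin 130.0° = 0.7660.
R = (69.4)² × 0.7660 / 9.81 = 376 m.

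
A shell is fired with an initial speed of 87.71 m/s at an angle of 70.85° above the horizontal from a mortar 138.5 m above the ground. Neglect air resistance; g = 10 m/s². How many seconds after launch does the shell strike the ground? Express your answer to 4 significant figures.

18.10 s

Vertical component: v_y = 87.71 sin 70.85° = 82.856 m/s.
Taking up as positive with launch at y = 138.5 m, landing at y = 0: 0 = 138.5 + 82.856 t − ½(10) t².
Solving 5.000 t² − 82.856 t − 138.5 = 0 gives t = [82.856 + √(82.856² + 4·5.000·138.5)] / 10.00 = 18.10 s.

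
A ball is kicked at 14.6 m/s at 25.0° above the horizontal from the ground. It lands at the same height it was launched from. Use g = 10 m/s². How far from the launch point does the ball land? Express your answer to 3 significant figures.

16.3 m

Components: v_x = 14.6 cos 25.0° = 13.23 m/s, v_y = 14.6 sin 25.0° = 6.170 m/s.
Time of flight (same landing height): t = 2 v_y / g = 2 × 6.170 / 10 = 1.234 s.
Range: R = v_x · t = 13.23 × 1.234 = 16.3 m.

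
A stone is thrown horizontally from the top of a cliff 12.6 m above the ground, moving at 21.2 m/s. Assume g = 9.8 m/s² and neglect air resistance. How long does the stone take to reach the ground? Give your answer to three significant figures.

The horizontal speed doesn't affect the fall. With v_y0 = 0, h = ½ g t².
t = √(2 × 12.6 / 9.8) = √2.571 = 1.60 s.

1.60 s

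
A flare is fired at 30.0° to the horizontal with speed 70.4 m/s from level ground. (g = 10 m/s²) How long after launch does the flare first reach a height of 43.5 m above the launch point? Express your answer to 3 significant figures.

1.60 s

v_y0 = 70.4 sin 30.0° = 35.20 m/s.
Set y = v_y0 t − ½ g t² = 43.5: 5.000 t² − 35.20 t + 43.5 = 0.
t = [35.20 ± √(1239 − 870.0)] / 10 = (35.20 ± 19.21) / 10, giving t = 1.60 s or t = 5.44 s.
The flare is on the way up at the first time, so t = 1.60 s.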